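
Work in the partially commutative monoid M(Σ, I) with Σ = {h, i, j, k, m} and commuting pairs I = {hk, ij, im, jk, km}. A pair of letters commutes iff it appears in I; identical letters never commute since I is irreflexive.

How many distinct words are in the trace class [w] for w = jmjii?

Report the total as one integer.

0(j) covers ∅
1(m) covers 0:j
2(j) covers 1:m
3(i) covers ∅
4(i) covers 3:i
floor of heap: 0:j, 3:i
completions by unplaced set U, small U first (add the entries for U minus each lowest piece of U):
  |U|=1: {2}:1  {4}:1
  |U|=2: {1,2}:1  {2,4}:2  {3,4}:1
  |U|=3: {0,1,2}:1  {1,2,4}:3  {2,3,4}:3
  start at 0(j): 6
  start at 3(i): 4
sum over floor = 10

10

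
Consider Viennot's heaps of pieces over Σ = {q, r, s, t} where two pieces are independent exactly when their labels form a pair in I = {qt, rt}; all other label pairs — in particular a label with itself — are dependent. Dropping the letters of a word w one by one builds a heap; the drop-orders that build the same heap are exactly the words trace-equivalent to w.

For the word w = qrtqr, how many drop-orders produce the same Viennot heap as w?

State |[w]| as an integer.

#0=q has no predecessor
#1=r depends on [0:q]
#2=t has no predecessor
#3=q depends on [1:r]
#4=r depends on [3:q]
sources: [0:q, 2:t]
N(rest) = Σ N(rest − s) over sources s of rest; N(one piece) = 1:
  size 1 → [2]=1  [4]=1
  size 2 → [2,4]=2  [3,4]=1
  size 3 → [1,3,4]=1  [2,3,4]=3
  first=0(q) contributes 4
  first=2(t) contributes 1
|[w]| = 5

5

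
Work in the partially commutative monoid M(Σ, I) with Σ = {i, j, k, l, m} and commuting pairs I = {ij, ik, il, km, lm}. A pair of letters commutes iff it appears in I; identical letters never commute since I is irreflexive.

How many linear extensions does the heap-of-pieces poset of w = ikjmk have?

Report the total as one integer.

7

0(i) covers ∅
1(k) covers ∅
2(j) covers 1:k
3(m) covers 0:i, 2:j
4(k) covers 2:j
floor of heap: 0:i, 1:k
completions by unplaced set U, small U first (add the entries for U minus each lowest piece of U):
  |U|=1: {3}:1  {4}:1
  |U|=2: {0,3}:1  {3,4}:2
  |U|=3: {0,3,4}:3  {2,3,4}:2
  start at 0(i): 2
  start at 1(k): 5
sum over floor = 7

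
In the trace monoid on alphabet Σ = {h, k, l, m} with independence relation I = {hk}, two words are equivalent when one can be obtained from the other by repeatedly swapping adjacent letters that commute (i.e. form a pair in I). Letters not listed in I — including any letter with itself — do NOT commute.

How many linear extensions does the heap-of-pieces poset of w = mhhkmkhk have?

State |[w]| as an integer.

0(m) covers ∅
1(h) covers 0:m
2(h) covers 1:h
3(k) covers 0:m
4(m) covers 2:h, 3:k
5(k) covers 4:m
6(h) covers 4:m
7(k) covers 5:k
floor of heap: 0:m
completions by unplaced set U, small U first (add the entries for U minus each lowest piece of U):
  |U|=1: {6}:1  {7}:1
  |U|=2: {5,7}:1  {6,7}:2
  |U|=3: {5,6,7}:3
  |U|=4: {4,5,6,7}:3
  |U|=5: {2,4,5,6,7}:3  {3,4,5,6,7}:3
  |U|=6: {1,2,4,5,6,7}:3  {2,3,4,5,6,7}:6
  start at 0(m): 9

9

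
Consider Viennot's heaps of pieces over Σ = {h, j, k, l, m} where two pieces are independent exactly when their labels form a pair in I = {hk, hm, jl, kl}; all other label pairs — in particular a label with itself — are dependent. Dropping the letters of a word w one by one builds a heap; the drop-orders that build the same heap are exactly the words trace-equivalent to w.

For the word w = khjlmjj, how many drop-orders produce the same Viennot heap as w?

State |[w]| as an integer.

#0=k has no predecessor
#1=h has no predecessor
#2=j depends on [0:k, 1:h]
#3=l depends on [1:h]
#4=m depends on [2:j, 3:l]
#5=j depends on [4:m]
#6=j depends on [5:j]
sources: [0:k, 1:h]
N(rest) = Σ N(rest − s) over sources s of rest; N(one piece) = 1:
  size 1 → [6]=1
  size 2 → [5,6]=1
  size 3 → [4,5,6]=1
  size 4 → [2,4,5,6]=1  [3,4,5,6]=1
  size 5 → [0,2,4,5,6]=1  [2,3,4,5,6]=2
  first=0(k) contributes 2
  first=1(h) contributes 3
|[w]| = 5

5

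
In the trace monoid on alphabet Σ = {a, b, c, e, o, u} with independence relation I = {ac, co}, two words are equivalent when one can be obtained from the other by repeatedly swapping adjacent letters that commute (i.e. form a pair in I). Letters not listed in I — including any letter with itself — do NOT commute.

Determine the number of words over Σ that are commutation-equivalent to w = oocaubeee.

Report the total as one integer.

drop 0:o onto floor
drop 1:o onto {0:o}
drop 2:c onto floor
drop 3:a onto {1:o}
drop 4:u onto {2:c, 3:a}
drop 5:b onto {4:u}
drop 6:e onto {5:b}
drop 7:e onto {6:e}
drop 8:e onto {7:e}
ground layer = {0:o, 2:c}
drop-orders for the pieces not yet dropped (sum over which currently-grounded one goes next):
  1 to go: {8} 1
  2 to go: {7,8} 1
  3 to go: {6,7,8} 1
  4 to go: {5,6,7,8} 1
  5 to go: {4,5,6,7,8} 1
  6 to go: {2,4,5,6,7,8} 1  {3,4,5,6,7,8} 1
  7 to go: {1,3,4,5,6,7,8} 1  {2,3,4,5,6,7,8} 2
  if 0:o drops first: 3 orders
  if 2:c drops first: 1 orders
heap linearizations: 4

4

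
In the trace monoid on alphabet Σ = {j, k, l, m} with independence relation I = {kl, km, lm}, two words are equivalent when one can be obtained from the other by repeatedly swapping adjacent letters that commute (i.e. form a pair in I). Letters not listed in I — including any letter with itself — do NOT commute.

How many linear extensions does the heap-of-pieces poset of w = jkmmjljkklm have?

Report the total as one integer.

36

piece 0:j — minimal
piece 1:k rests on {0:j}
piece 2:m rests on {0:j}
piece 3:m rests on {2:m}
piece 4:j rests on {1:k, 3:m}
piece 5:l rests on {4:j}
piece 6:j rests on {5:l}
piece 7:k rests on {6:j}
piece 8:k rests on {7:k}
piece 9:l rests on {6:j}
piece 10:m rests on {6:j}
minimal pieces: {0:j}
ways to finish when only these pieces remain (= sum over removing one remaining piece with nothing left below it):
  1 left: {8}→1  {9}→1  {10}→1
  2 left: {7,8}→1  {8,9}→2  {8,10}→2  {9,10}→2
  3 left: {7,8,9}→3  {7,8,10}→3  {8,9,10}→6
  4 left: {7,8,9,10}→12
  5 left: {6,7,8,9,10}→12
  6 left: {5,6,7,8,9,10}→12
  7 left: {4,5,6,7,8,9,10}→12
  8 left: {1,4,5,6,7,8,9,10}→12  {3,4,5,6,7,8,9,10}→12
  9 left: {1,3,4,5,6,7,8,9,10}→24  {2,3,4,5,6,7,8,9,10}→12
  placing 0:j first → 36 extensions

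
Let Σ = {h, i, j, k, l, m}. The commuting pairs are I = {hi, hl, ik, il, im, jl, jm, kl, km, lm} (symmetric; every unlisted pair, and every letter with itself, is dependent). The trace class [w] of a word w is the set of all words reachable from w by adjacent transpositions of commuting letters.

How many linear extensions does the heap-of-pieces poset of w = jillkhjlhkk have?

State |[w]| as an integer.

495

0(j) covers ∅
1(i) covers 0:j
2(l) covers ∅
3(l) covers 2:l
4(k) covers 0:j
5(h) covers 4:k
6(j) covers 1:i, 5:h
7(l) covers 3:l
8(h) covers 6:j
9(k) covers 8:h
10(k) covers 9:k
floor of heap: 0:j, 2:l
completions by unplaced set U, small U first (add the entries for U minus each lowest piece of U):
  |U|=1: {7}:1  {10}:1
  |U|=2: {3,7}:1  {7,10}:2  {9,10}:1
  |U|=3: {2,3,7}:1  {3,7,10}:3  {7,9,10}:3  {8,9,10}:1
  |U|=4: {2,3,7,10}:4  {3,7,9,10}:6  {6,8,9,10}:1  {7,8,9,10}:4
  |U|=5: {1,6,8,9,10}:1  {2,3,7,9,10}:10  {3,7,8,9,10}:10  {5,6,8,9,10}:1  {6,7,8,9,10}:5
  |U|=6: {1,5,6,8,9,10}:2  {1,6,7,8,9,10}:6  {2,3,7,8,9,10}:20  {3,6,7,8,9,10}:15  {4,5,6,8,9,10}:1  {5,6,7,8,9,10}:6
  |U|=7: {1,3,6,7,8,9,10}:21  {1,4,5,6,8,9,10}:3  {1,5,6,7,8,9,10}:14  {2,3,6,7,8,9,10}:35  {3,5,6,7,8,9,10}:21  {4,5,6,7,8,9,10}:7
  |U|=8: {0,1,4,5,6,8,9,10}:3  {1,2,3,6,7,8,9,10}:56  {1,3,5,6,7,8,9,10}:56  {1,4,5,6,7,8,9,10}:24  {2,3,5,6,7,8,9,10}:56  {3,4,5,6,7,8,9,10}:28
  |U|=9: {0,1,4,5,6,7,8,9,10}:27  {1,2,3,5,6,7,8,9,10}:168  {1,3,4,5,6,7,8,9,10}:108  {2,3,4,5,6,7,8,9,10}:84
  start at 0(j): 360
  start at 2(l): 135
sum over floor = 495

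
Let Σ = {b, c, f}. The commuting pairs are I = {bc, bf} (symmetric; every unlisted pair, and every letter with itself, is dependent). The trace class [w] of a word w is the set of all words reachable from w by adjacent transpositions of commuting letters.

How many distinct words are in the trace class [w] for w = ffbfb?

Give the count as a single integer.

10

piece 0:f — minimal
piece 1:f rests on {0:f}
piece 2:b — minimal
piece 3:f rests on {1:f}
piece 4:b rests on {2:b}
minimal pieces: {0:f, 2:b}
ways to finish when only these pieces remain (= sum over removing one remaining piece with nothing left below it):
  1 left: {3}→1  {4}→1
  2 left: {1,3}→1  {2,4}→1  {3,4}→2
  3 left: {0,1,3}→1  {1,3,4}→3  {2,3,4}→3
  placing 0:f first → 6 extensions
  placing 2:b first → 4 extensions
total linear extensions = 10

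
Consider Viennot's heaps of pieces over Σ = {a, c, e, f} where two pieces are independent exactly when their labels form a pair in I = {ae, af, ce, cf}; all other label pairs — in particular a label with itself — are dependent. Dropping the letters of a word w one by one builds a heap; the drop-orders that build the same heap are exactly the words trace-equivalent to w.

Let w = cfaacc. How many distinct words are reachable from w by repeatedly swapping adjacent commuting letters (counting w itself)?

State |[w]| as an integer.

6

0(c) covers ∅
1(f) covers ∅
2(a) covers 0:c
3(a) covers 2:a
4(c) covers 3:a
5(c) covers 4:c
floor of heap: 0:c, 1:f
completions by unplaced set U, small U first (add the entries for U minus each lowest piece of U):
  |U|=1: {1}:1  {5}:1
  |U|=2: {1,5}:2  {4,5}:1
  |U|=3: {1,4,5}:3  {3,4,5}:1
  |U|=4: {1,3,4,5}:4  {2,3,4,5}:1
  start at 0(c): 5
  start at 1(f): 1
sum over floor = 6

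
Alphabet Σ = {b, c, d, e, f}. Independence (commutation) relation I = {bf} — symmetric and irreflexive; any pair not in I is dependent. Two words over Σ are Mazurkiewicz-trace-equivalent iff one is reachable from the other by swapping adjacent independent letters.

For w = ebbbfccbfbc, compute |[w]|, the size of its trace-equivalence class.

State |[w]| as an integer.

12

piece 0:e — minimal
piece 1:b rests on {0:e}
piece 2:b rests on {1:b}
piece 3:b rests on {2:b}
piece 4:f rests on {0:e}
piece 5:c rests on {3:b, 4:f}
piece 6:c rests on {5:c}
piece 7:b rests on {6:c}
piece 8:f rests on {6:c}
piece 9:b rests on {7:b}
piece 10:c rests on {8:f, 9:b}
minimal pieces: {0:e}
ways to finish when only these pieces remain (= sum over removing one remaining piece with nothing left below it):
  1 left: {10}→1
  2 left: {8,10}→1  {9,10}→1
  3 left: {7,9,10}→1  {8,9,10}→2
  4 left: {7,8,9,10}→3
  5 left: {6,7,8,9,10}→3
  6 left: {5,6,7,8,9,10}→3
  7 left: {3,5,6,7,8,9,10}→3  {4,5,6,7,8,9,10}→3
  8 left: {2,3,5,6,7,8,9,10}→3  {3,4,5,6,7,8,9,10}→6
  9 left: {1,2,3,5,6,7,8,9,10}→3  {2,3,4,5,6,7,8,9,10}→9
  placing 0:e first → 12 extensions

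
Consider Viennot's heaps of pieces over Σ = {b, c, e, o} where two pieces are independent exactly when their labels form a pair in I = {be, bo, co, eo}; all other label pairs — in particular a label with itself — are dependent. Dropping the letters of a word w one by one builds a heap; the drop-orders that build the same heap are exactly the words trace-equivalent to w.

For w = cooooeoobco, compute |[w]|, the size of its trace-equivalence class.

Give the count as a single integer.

#0=c has no predecessor
#1=o has no predecessor
#2=o depends on [1:o]
#3=o depends on [2:o]
#4=o depends on [3:o]
#5=e depends on [0:c]
#6=o depends on [4:o]
#7=o depends on [6:o]
#8=b depends on [0:c]
#9=c depends on [5:e, 8:b]
#10=o depends on [7:o]
sources: [0:c, 1:o]
N(rest) = Σ N(rest − s) over sources s of rest; N(one piece) = 1:
  size 1 → [9]=1  [10]=1
  size 2 → [5,9]=1  [7,10]=1  [8,9]=1  [9,10]=2
  size 3 → [5,8,9]=2  [5,9,10]=3  [6,7,10]=1  [7,9,10]=3  [8,9,10]=3
  size 4 → [0,5,8,9]=2  [4,6,7,10]=1  [5,7,9,10]=6  [5,8,9,10]=8  [6,7,9,10]=4  [7,8,9,10]=6
  size 5 → [0,5,8,9,10]=10  [3,4,6,7,10]=1  [4,6,7,9,10]=5  [5,6,7,9,10]=10  [5,7,8,9,10]=20  [6,7,8,9,10]=10
  size 6 → [0,5,7,8,9,10]=30  [2,3,4,6,7,10]=1  [3,4,6,7,9,10]=6  [4,5,6,7,9,10]=15  [4,6,7,8,9,10]=15  [5,6,7,8,9,10]=40
  size 7 → [0,5,6,7,8,9,10]=70  [1,2,3,4,6,7,10]=1  [2,3,4,6,7,9,10]=7  [3,4,5,6,7,9,10]=21  [3,4,6,7,8,9,10]=21  [4,5,6,7,8,9,10]=70
  size 8 → [0,4,5,6,7,8,9,10]=140  [1,2,3,4,6,7,9,10]=8  [2,3,4,5,6,7,9,10]=28  [2,3,4,6,7,8,9,10]=28  [3,4,5,6,7,8,9,10]=112
  size 9 → [0,3,4,5,6,7,8,9,10]=252  [1,2,3,4,5,6,7,9,10]=36  [1,2,3,4,6,7,8,9,10]=36  [2,3,4,5,6,7,8,9,10]=168
  first=0(c) contributes 240
  first=1(o) contributes 420
|[w]| = 660

660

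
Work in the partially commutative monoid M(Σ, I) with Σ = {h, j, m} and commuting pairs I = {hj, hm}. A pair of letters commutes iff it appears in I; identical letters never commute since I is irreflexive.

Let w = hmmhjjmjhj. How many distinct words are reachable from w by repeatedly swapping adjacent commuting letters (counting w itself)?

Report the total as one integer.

120

#0=h has no predecessor
#1=m has no predecessor
#2=m depends on [1:m]
#3=h depends on [0:h]
#4=j depends on [2:m]
#5=j depends on [4:j]
#6=m depends on [5:j]
#7=j depends on [6:m]
#8=h depends on [3:h]
#9=j depends on [7:j]
sources: [0:h, 1:m]
N(rest) = Σ N(rest − s) over sources s of rest; N(one piece) = 1:
  size 1 → [8]=1  [9]=1
  size 2 → [3,8]=1  [7,9]=1  [8,9]=2
  size 3 → [0,3,8]=1  [3,8,9]=3  [6,7,9]=1  [7,8,9]=3
  size 4 → [0,3,8,9]=4  [3,7,8,9]=6  [5,6,7,9]=1  [6,7,8,9]=4
  size 5 → [0,3,7,8,9]=10  [3,6,7,8,9]=10  [4,5,6,7,9]=1  [5,6,7,8,9]=5
  size 6 → [0,3,6,7,8,9]=20  [2,4,5,6,7,9]=1  [3,5,6,7,8,9]=15  [4,5,6,7,8,9]=6
  size 7 → [0,3,5,6,7,8,9]=35  [1,2,4,5,6,7,9]=1  [2,4,5,6,7,8,9]=7  [3,4,5,6,7,8,9]=21
  size 8 → [0,3,4,5,6,7,8,9]=56  [1,2,4,5,6,7,8,9]=8  [2,3,4,5,6,7,8,9]=28
  first=0(h) contributes 36
  first=1(m) contributes 84
|[w]| = 120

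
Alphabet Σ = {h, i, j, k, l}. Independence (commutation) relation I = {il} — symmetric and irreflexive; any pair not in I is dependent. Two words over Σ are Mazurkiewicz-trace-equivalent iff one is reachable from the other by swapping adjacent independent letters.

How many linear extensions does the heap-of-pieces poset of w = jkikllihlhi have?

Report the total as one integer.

drop 0:j onto floor
drop 1:k onto {0:j}
drop 2:i onto {1:k}
drop 3:k onto {2:i}
drop 4:l onto {3:k}
drop 5:l onto {4:l}
drop 6:i onto {3:k}
drop 7:h onto {5:l, 6:i}
drop 8:l onto {7:h}
drop 9:h onto {8:l}
drop 10:i onto {9:h}
ground layer = {0:j}
drop-orders for the pieces not yet dropped (sum over which currently-grounded one goes next):
  1 to go: {10} 1
  2 to go: {9,10} 1
  3 to go: {8,9,10} 1
  4 to go: {7,8,9,10} 1
  5 to go: {5,7,8,9,10} 1  {6,7,8,9,10} 1
  6 to go: {4,5,7,8,9,10} 1  {5,6,7,8,9,10} 2
  7 to go: {4,5,6,7,8,9,10} 3
  8 to go: {3,4,5,6,7,8,9,10} 3
  9 to go: {2,3,4,5,6,7,8,9,10} 3
  if 0:j drops first: 3 orders

3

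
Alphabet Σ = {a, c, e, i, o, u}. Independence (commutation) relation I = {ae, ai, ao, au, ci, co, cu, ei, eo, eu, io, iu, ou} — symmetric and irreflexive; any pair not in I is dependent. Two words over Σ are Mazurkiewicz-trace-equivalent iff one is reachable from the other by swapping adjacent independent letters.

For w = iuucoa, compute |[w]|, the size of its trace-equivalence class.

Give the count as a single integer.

180

drop 0:i onto floor
drop 1:u onto floor
drop 2:u onto {1:u}
drop 3:c onto floor
drop 4:o onto floor
drop 5:a onto {3:c}
ground layer = {0:i, 1:u, 3:c, 4:o}
drop-orders for the pieces not yet dropped (sum over which currently-grounded one goes next):
  1 to go: {0} 1  {2} 1  {4} 1  {5} 1
  2 to go: {0,2} 2  {0,4} 2  {0,5} 2  {1,2} 1  {2,4} 2  {2,5} 2  {3,5} 1  {4,5} 2
  3 to go: {0,1,2} 3  {0,2,4} 6  {0,2,5} 6  {0,3,5} 3  {0,4,5} 6  {1,2,4} 3  {1,2,5} 3  {2,3,5} 3  {2,4,5} 6  {3,4,5} 3
  4 to go: {0,1,2,4} 12  {0,1,2,5} 12  {0,2,3,5} 12  {0,2,4,5} 24  {0,3,4,5} 12  {1,2,3,5} 6  {1,2,4,5} 12  {2,3,4,5} 12
  if 0:i drops first: 30 orders
  if 1:u drops first: 60 orders
  if 3:c drops first: 60 orders
  if 4:o drops first: 30 orders
heap linearizations: 180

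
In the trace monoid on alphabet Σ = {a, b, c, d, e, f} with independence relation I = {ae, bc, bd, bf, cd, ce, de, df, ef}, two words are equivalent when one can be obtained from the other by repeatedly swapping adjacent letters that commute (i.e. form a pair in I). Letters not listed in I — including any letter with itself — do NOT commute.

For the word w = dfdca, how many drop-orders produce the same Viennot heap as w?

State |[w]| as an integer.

6

drop 0:d onto floor
drop 1:f onto floor
drop 2:d onto {0:d}
drop 3:c onto {1:f}
drop 4:a onto {2:d, 3:c}
ground layer = {0:d, 1:f}
drop-orders for the pieces not yet dropped (sum over which currently-grounded one goes next):
  1 to go: {4} 1
  2 to go: {2,4} 1  {3,4} 1
  3 to go: {0,2,4} 1  {1,3,4} 1  {2,3,4} 2
  if 0:d drops first: 3 orders
  if 1:f drops first: 3 orders
heap linearizations: 6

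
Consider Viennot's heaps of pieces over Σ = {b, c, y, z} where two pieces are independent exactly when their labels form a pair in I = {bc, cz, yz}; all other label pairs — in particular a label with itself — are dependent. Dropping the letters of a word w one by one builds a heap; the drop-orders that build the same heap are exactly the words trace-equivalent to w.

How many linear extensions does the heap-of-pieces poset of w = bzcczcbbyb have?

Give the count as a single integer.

56

0(b) covers ∅
1(z) covers 0:b
2(c) covers ∅
3(c) covers 2:c
4(z) covers 1:z
5(c) covers 3:c
6(b) covers 4:z
7(b) covers 6:b
8(y) covers 5:c, 7:b
9(b) covers 8:y
floor of heap: 0:b, 2:c
completions by unplaced set U, small U first (add the entries for U minus each lowest piece of U):
  |U|=1: {9}:1
  |U|=2: {8,9}:1
  |U|=3: {5,8,9}:1  {7,8,9}:1
  |U|=4: {3,5,8,9}:1  {5,7,8,9}:2  {6,7,8,9}:1
  |U|=5: {2,3,5,8,9}:1  {3,5,7,8,9}:3  {4,6,7,8,9}:1  {5,6,7,8,9}:3
  |U|=6: {1,4,6,7,8,9}:1  {2,3,5,7,8,9}:4  {3,5,6,7,8,9}:6  {4,5,6,7,8,9}:4
  |U|=7: {0,1,4,6,7,8,9}:1  {1,4,5,6,7,8,9}:5  {2,3,5,6,7,8,9}:10  {3,4,5,6,7,8,9}:10
  |U|=8: {0,1,4,5,6,7,8,9}:6  {1,3,4,5,6,7,8,9}:15  {2,3,4,5,6,7,8,9}:20
  start at 0(b): 35
  start at 2(c): 21
sum over floor = 56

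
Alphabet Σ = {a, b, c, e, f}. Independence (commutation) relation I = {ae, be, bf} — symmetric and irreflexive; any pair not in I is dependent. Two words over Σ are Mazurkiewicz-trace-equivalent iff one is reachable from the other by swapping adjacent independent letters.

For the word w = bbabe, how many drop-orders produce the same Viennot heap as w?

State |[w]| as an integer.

5

piece 0:b — minimal
piece 1:b rests on {0:b}
piece 2:a rests on {1:b}
piece 3:b rests on {2:a}
piece 4:e — minimal
minimal pieces: {0:b, 4:e}
ways to finish when only these pieces remain (= sum over removing one remaining piece with nothing left below it):
  1 left: {3}→1  {4}→1
  2 left: {2,3}→1  {3,4}→2
  3 left: {1,2,3}→1  {2,3,4}→3
  placing 0:b first → 4 extensions
  placing 4:e first → 1 extensions
total linear extensions = 5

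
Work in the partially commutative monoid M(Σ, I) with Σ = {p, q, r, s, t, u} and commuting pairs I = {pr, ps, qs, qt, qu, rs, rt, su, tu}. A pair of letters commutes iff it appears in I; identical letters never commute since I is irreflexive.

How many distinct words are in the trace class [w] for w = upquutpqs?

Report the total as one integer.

#0=u has no predecessor
#1=p depends on [0:u]
#2=q depends on [1:p]
#3=u depends on [1:p]
#4=u depends on [3:u]
#5=t depends on [1:p]
#6=p depends on [2:q, 4:u, 5:t]
#7=q depends on [6:p]
#8=s depends on [5:t]
sources: [0:u]
N(rest) = Σ N(rest − s) over sources s of rest; N(one piece) = 1:
  size 1 → [7]=1  [8]=1
  size 2 → [6,7]=1  [7,8]=2
  size 3 → [2,6,7]=1  [4,6,7]=1  [6,7,8]=3
  size 4 → [2,4,6,7]=2  [2,6,7,8]=4  [3,4,6,7]=1  [4,6,7,8]=4  [5,6,7,8]=3
  size 5 → [2,3,4,6,7]=3  [2,4,6,7,8]=10  [2,5,6,7,8]=7  [3,4,6,7,8]=5  [4,5,6,7,8]=7
  size 6 → [2,3,4,6,7,8]=18  [2,4,5,6,7,8]=24  [3,4,5,6,7,8]=12
  size 7 → [2,3,4,5,6,7,8]=54
  first=0(u) contributes 54

54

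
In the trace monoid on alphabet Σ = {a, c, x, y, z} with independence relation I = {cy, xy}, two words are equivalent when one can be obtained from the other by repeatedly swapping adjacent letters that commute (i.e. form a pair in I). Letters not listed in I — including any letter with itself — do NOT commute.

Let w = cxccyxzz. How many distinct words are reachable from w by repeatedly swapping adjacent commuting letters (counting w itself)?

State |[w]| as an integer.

6

piece 0:c — minimal
piece 1:x rests on {0:c}
piece 2:c rests on {1:x}
piece 3:c rests on {2:c}
piece 4:y — minimal
piece 5:x rests on {3:c}
piece 6:z rests on {4:y, 5:x}
piece 7:z rests on {6:z}
minimal pieces: {0:c, 4:y}
ways to finish when only these pieces remain (= sum over removing one remaining piece with nothing left below it):
  1 left: {7}→1
  2 left: {6,7}→1
  3 left: {4,6,7}→1  {5,6,7}→1
  4 left: {3,5,6,7}→1  {4,5,6,7}→2
  5 left: {2,3,5,6,7}→1  {3,4,5,6,7}→3
  6 left: {1,2,3,5,6,7}→1  {2,3,4,5,6,7}→4
  placing 0:c first → 5 extensions
  placing 4:y first → 1 extensions
total linear extensions = 6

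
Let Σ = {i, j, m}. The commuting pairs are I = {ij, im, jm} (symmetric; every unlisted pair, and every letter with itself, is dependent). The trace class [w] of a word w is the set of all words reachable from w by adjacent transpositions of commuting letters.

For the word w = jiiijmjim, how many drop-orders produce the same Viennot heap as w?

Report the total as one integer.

1260

0(j) covers ∅
1(i) covers ∅
2(i) covers 1:i
3(i) covers 2:i
4(j) covers 0:j
5(m) covers ∅
6(j) covers 4:j
7(i) covers 3:i
8(m) covers 5:m
floor of heap: 0:j, 1:i, 5:m
completions by unplaced set U, small U first (add the entries for U minus each lowest piece of U):
  |U|=1: {6}:1  {7}:1  {8}:1
  |U|=2: {3,7}:1  {4,6}:1  {5,8}:1  {6,7}:2  {6,8}:2  {7,8}:2
  |U|=3: {0,4,6}:1  {2,3,7}:1  {3,6,7}:3  {3,7,8}:3  {4,6,7}:3  {4,6,8}:3  {5,6,8}:3  {5,7,8}:3  {6,7,8}:6
  |U|=4: {0,4,6,7}:4  {0,4,6,8}:4  {1,2,3,7}:1  {2,3,6,7}:4  {2,3,7,8}:4  {3,4,6,7}:6  {3,5,7,8}:6  {3,6,7,8}:12  {4,5,6,8}:6  {4,6,7,8}:12  {5,6,7,8}:12
  |U|=5: {0,3,4,6,7}:10  {0,4,5,6,8}:10  {0,4,6,7,8}:20  {1,2,3,6,7}:5  {1,2,3,7,8}:5  {2,3,4,6,7}:10  {2,3,5,7,8}:10  {2,3,6,7,8}:20  {3,4,6,7,8}:30  {3,5,6,7,8}:30  {4,5,6,7,8}:30
  |U|=6: {0,2,3,4,6,7}:20  {0,3,4,6,7,8}:60  {0,4,5,6,7,8}:60  {1,2,3,4,6,7}:15  {1,2,3,5,7,8}:15  {1,2,3,6,7,8}:30  {2,3,4,6,7,8}:60  {2,3,5,6,7,8}:60  {3,4,5,6,7,8}:90
  |U|=7: {0,1,2,3,4,6,7}:35  {0,2,3,4,6,7,8}:140  {0,3,4,5,6,7,8}:210  {1,2,3,4,6,7,8}:105  {1,2,3,5,6,7,8}:105  {2,3,4,5,6,7,8}:210
  start at 0(j): 420
  start at 1(i): 560
  start at 5(m): 280
sum over floor = 1260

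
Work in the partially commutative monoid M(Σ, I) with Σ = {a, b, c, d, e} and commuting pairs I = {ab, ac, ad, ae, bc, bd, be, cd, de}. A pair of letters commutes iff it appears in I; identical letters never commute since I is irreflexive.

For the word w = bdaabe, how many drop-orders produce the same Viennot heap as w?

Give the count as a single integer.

180

#0=b has no predecessor
#1=d has no predecessor
#2=a has no predecessor
#3=a depends on [2:a]
#4=b depends on [0:b]
#5=e has no predecessor
sources: [0:b, 1:d, 2:a, 5:e]
N(rest) = Σ N(rest − s) over sources s of rest; N(one piece) = 1:
  size 1 → [1]=1  [3]=1  [4]=1  [5]=1
  size 2 → [0,4]=1  [1,3]=2  [1,4]=2  [1,5]=2  [2,3]=1  [3,4]=2  [3,5]=2  [4,5]=2
  size 3 → [0,1,4]=3  [0,3,4]=3  [0,4,5]=3  [1,2,3]=3  [1,3,4]=6  [1,3,5]=6  [1,4,5]=6  [2,3,4]=3  [2,3,5]=3  [3,4,5]=6
  size 4 → [0,1,3,4]=12  [0,1,4,5]=12  [0,2,3,4]=6  [0,3,4,5]=12  [1,2,3,4]=12  [1,2,3,5]=12  [1,3,4,5]=24  [2,3,4,5]=12
  first=0(b) contributes 60
  first=1(d) contributes 30
  first=2(a) contributes 60
  first=5(e) contributes 30
|[w]| = 180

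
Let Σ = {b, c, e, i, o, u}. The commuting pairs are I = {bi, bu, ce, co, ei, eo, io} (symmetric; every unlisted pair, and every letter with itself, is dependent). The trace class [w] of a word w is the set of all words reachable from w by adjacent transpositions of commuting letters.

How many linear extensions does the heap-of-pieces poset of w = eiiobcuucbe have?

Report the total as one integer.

20

piece 0:e — minimal
piece 1:i — minimal
piece 2:i rests on {1:i}
piece 3:o — minimal
piece 4:b rests on {0:e, 3:o}
piece 5:c rests on {2:i, 4:b}
piece 6:u rests on {5:c}
piece 7:u rests on {6:u}
piece 8:c rests on {7:u}
piece 9:b rests on {8:c}
piece 10:e rests on {9:b}
minimal pieces: {0:e, 1:i, 3:o}
ways to finish when only these pieces remain (= sum over removing one remaining piece with nothing left below it):
  1 left: {10}→1
  2 left: {9,10}→1
  3 left: {8,9,10}→1
  4 left: {7,8,9,10}→1
  5 left: {6,7,8,9,10}→1
  6 left: {5,6,7,8,9,10}→1
  7 left: {2,5,6,7,8,9,10}→1  {4,5,6,7,8,9,10}→1
  8 left: {0,4,5,6,7,8,9,10}→1  {1,2,5,6,7,8,9,10}→1  {2,4,5,6,7,8,9,10}→2  {3,4,5,6,7,8,9,10}→1
  9 left: {0,2,4,5,6,7,8,9,10}→3  {0,3,4,5,6,7,8,9,10}→2  {1,2,4,5,6,7,8,9,10}→3  {2,3,4,5,6,7,8,9,10}→3
  placing 0:e first → 6 extensions
  placing 1:i first → 8 extensions
  placing 3:o first → 6 extensions
total linear extensions = 20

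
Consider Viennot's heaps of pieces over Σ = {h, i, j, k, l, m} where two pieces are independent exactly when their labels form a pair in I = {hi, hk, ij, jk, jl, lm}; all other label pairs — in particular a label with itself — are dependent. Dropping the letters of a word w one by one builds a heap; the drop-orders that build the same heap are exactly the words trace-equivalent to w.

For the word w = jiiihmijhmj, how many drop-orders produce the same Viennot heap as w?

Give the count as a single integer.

drop 0:j onto floor
drop 1:i onto floor
drop 2:i onto {1:i}
drop 3:i onto {2:i}
drop 4:h onto {0:j}
drop 5:m onto {3:i, 4:h}
drop 6:i onto {5:m}
drop 7:j onto {5:m}
drop 8:h onto {7:j}
drop 9:m onto {6:i, 8:h}
drop 10:j onto {9:m}
ground layer = {0:j, 1:i}
drop-orders for the pieces not yet dropped (sum over which currently-grounded one goes next):
  1 to go: {10} 1
  2 to go: {9,10} 1
  3 to go: {6,9,10} 1  {8,9,10} 1
  4 to go: {6,8,9,10} 2  {7,8,9,10} 1
  5 to go: {6,7,8,9,10} 3
  6 to go: {5,6,7,8,9,10} 3
  7 to go: {3,5,6,7,8,9,10} 3  {4,5,6,7,8,9,10} 3
  8 to go: {0,4,5,6,7,8,9,10} 3  {2,3,5,6,7,8,9,10} 3  {3,4,5,6,7,8,9,10} 6
  9 to go: {0,3,4,5,6,7,8,9,10} 9  {1,2,3,5,6,7,8,9,10} 3  {2,3,4,5,6,7,8,9,10} 9
  if 0:j drops first: 12 orders
  if 1:i drops first: 18 orders
heap linearizations: 30

30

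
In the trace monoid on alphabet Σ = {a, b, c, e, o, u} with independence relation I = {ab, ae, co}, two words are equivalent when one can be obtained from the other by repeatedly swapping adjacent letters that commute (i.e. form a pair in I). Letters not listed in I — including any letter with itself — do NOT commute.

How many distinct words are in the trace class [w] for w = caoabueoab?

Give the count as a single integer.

4

0(c) covers ∅
1(a) covers 0:c
2(o) covers 1:a
3(a) covers 2:o
4(b) covers 2:o
5(u) covers 3:a, 4:b
6(e) covers 5:u
7(o) covers 6:e
8(a) covers 7:o
9(b) covers 7:o
floor of heap: 0:c
completions by unplaced set U, small U first (add the entries for U minus each lowest piece of U):
  |U|=1: {8}:1  {9}:1
  |U|=2: {8,9}:2
  |U|=3: {7,8,9}:2
  |U|=4: {6,7,8,9}:2
  |U|=5: {5,6,7,8,9}:2
  |U|=6: {3,5,6,7,8,9}:2  {4,5,6,7,8,9}:2
  |U|=7: {3,4,5,6,7,8,9}:4
  |U|=8: {2,3,4,5,6,7,8,9}:4
  start at 0(c): 4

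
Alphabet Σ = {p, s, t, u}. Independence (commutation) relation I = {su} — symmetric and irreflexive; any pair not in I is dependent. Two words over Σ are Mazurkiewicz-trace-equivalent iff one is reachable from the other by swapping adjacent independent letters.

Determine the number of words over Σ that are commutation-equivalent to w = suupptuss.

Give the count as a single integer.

9

#0=s has no predecessor
#1=u has no predecessor
#2=u depends on [1:u]
#3=p depends on [0:s, 2:u]
#4=p depends on [3:p]
#5=t depends on [4:p]
#6=u depends on [5:t]
#7=s depends on [5:t]
#8=s depends on [7:s]
sources: [0:s, 1:u]
N(rest) = Σ N(rest − s) over sources s of rest; N(one piece) = 1:
  size 1 → [6]=1  [8]=1
  size 2 → [6,8]=2  [7,8]=1
  size 3 → [6,7,8]=3
  size 4 → [5,6,7,8]=3
  size 5 → [4,5,6,7,8]=3
  size 6 → [3,4,5,6,7,8]=3
  size 7 → [0,3,4,5,6,7,8]=3  [2,3,4,5,6,7,8]=3
  first=0(s) contributes 3
  first=1(u) contributes 6
|[w]| = 9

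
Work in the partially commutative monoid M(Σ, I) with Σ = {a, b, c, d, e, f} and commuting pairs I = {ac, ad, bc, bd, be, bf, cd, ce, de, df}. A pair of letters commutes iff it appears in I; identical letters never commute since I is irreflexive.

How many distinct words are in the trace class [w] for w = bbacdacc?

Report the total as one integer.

280

drop 0:b onto floor
drop 1:b onto {0:b}
drop 2:a onto {1:b}
drop 3:c onto floor
drop 4:d onto floor
drop 5:a onto {2:a}
drop 6:c onto {3:c}
drop 7:c onto {6:c}
ground layer = {0:b, 3:c, 4:d}
drop-orders for the pieces not yet dropped (sum over which currently-grounded one goes next):
  1 to go: {4} 1  {5} 1  {7} 1
  2 to go: {2,5} 1  {4,5} 2  {4,7} 2  {5,7} 2  {6,7} 1
  3 to go: {1,2,5} 1  {2,4,5} 3  {2,5,7} 3  {3,6,7} 1  {4,5,7} 6  {4,6,7} 3  {5,6,7} 3
  4 to go: {0,1,2,5} 1  {1,2,4,5} 4  {1,2,5,7} 4  {2,4,5,7} 12  {2,5,6,7} 6  {3,4,6,7} 4  {3,5,6,7} 4  {4,5,6,7} 12
  5 to go: {0,1,2,4,5} 5  {0,1,2,5,7} 5  {1,2,4,5,7} 20  {1,2,5,6,7} 10  {2,3,5,6,7} 10  {2,4,5,6,7} 30  {3,4,5,6,7} 20
  6 to go: {0,1,2,4,5,7} 30  {0,1,2,5,6,7} 15  {1,2,3,5,6,7} 20  {1,2,4,5,6,7} 60  {2,3,4,5,6,7} 60
  if 0:b drops first: 140 orders
  if 3:c drops first: 105 orders
  if 4:d drops first: 35 orders
heap linearizations: 280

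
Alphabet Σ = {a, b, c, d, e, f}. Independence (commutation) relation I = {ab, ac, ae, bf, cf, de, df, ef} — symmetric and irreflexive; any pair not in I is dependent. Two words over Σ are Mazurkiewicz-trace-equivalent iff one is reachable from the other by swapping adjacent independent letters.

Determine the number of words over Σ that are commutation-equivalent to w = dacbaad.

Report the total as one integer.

#0=d has no predecessor
#1=a depends on [0:d]
#2=c depends on [0:d]
#3=b depends on [2:c]
#4=a depends on [1:a]
#5=a depends on [4:a]
#6=d depends on [3:b, 5:a]
sources: [0:d]
N(rest) = Σ N(rest − s) over sources s of rest; N(one piece) = 1:
  size 1 → [6]=1
  size 2 → [3,6]=1  [5,6]=1
  size 3 → [2,3,6]=1  [3,5,6]=2  [4,5,6]=1
  size 4 → [1,4,5,6]=1  [2,3,5,6]=3  [3,4,5,6]=3
  size 5 → [1,3,4,5,6]=4  [2,3,4,5,6]=6
  first=0(d) contributes 10

10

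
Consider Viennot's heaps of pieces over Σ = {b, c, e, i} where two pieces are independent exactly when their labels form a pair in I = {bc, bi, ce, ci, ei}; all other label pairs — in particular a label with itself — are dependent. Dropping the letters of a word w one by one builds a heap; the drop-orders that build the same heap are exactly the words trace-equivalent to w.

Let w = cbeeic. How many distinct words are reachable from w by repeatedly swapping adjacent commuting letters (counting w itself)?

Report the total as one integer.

60

#0=c has no predecessor
#1=b has no predecessor
#2=e depends on [1:b]
#3=e depends on [2:e]
#4=i has no predecessor
#5=c depends on [0:c]
sources: [0:c, 1:b, 4:i]
N(rest) = Σ N(rest − s) over sources s of rest; N(one piece) = 1:
  size 1 → [3]=1  [4]=1  [5]=1
  size 2 → [0,5]=1  [2,3]=1  [3,4]=2  [3,5]=2  [4,5]=2
  size 3 → [0,3,5]=3  [0,4,5]=3  [1,2,3]=1  [2,3,4]=3  [2,3,5]=3  [3,4,5]=6
  size 4 → [0,2,3,5]=6  [0,3,4,5]=12  [1,2,3,4]=4  [1,2,3,5]=4  [2,3,4,5]=12
  first=0(c) contributes 20
  first=1(b) contributes 30
  first=4(i) contributes 10
|[w]| = 60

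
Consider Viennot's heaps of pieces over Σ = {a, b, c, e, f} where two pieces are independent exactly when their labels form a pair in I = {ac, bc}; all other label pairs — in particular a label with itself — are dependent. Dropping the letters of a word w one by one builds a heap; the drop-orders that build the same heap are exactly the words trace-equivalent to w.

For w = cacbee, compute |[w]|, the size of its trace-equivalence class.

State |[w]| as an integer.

drop 0:c onto floor
drop 1:a onto floor
drop 2:c onto {0:c}
drop 3:b onto {1:a}
drop 4:e onto {2:c, 3:b}
drop 5:e onto {4:e}
ground layer = {0:c, 1:a}
drop-orders for the pieces not yet dropped (sum over which currently-grounded one goes next):
  1 to go: {5} 1
  2 to go: {4,5} 1
  3 to go: {2,4,5} 1  {3,4,5} 1
  4 to go: {0,2,4,5} 1  {1,3,4,5} 1  {2,3,4,5} 2
  if 0:c drops first: 3 orders
  if 1:a drops first: 3 orders
heap linearizations: 6

6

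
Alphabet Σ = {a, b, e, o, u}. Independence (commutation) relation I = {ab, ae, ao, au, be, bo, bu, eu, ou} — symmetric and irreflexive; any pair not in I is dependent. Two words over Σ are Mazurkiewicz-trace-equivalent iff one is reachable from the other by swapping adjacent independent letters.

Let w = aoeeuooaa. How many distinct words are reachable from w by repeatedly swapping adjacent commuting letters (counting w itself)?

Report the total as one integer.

504

drop 0:a onto floor
drop 1:o onto floor
drop 2:e onto {1:o}
drop 3:e onto {2:e}
drop 4:u onto floor
drop 5:o onto {3:e}
drop 6:o onto {5:o}
drop 7:a onto {0:a}
drop 8:a onto {7:a}
ground layer = {0:a, 1:o, 4:u}
drop-orders for the pieces not yet dropped (sum over which currently-grounded one goes next):
  1 to go: {4} 1  {6} 1  {8} 1
  2 to go: {4,6} 2  {4,8} 2  {5,6} 1  {6,8} 2  {7,8} 1
  3 to go: {0,7,8} 1  {3,5,6} 1  {4,5,6} 3  {4,6,8} 6  {4,7,8} 3  {5,6,8} 3  {6,7,8} 3
  4 to go: {0,4,7,8} 4  {0,6,7,8} 4  {2,3,5,6} 1  {3,4,5,6} 4  {3,5,6,8} 4  {4,5,6,8} 12  {4,6,7,8} 12  {5,6,7,8} 6
  5 to go: {0,4,6,7,8} 20  {0,5,6,7,8} 10  {1,2,3,5,6} 1  {2,3,4,5,6} 5  {2,3,5,6,8} 5  {3,4,5,6,8} 20  {3,5,6,7,8} 10  {4,5,6,7,8} 30
  6 to go: {0,3,5,6,7,8} 20  {0,4,5,6,7,8} 60  {1,2,3,4,5,6} 6  {1,2,3,5,6,8} 6  {2,3,4,5,6,8} 30  {2,3,5,6,7,8} 15  {3,4,5,6,7,8} 60
  7 to go: {0,2,3,5,6,7,8} 35  {0,3,4,5,6,7,8} 140  {1,2,3,4,5,6,8} 42  {1,2,3,5,6,7,8} 21  {2,3,4,5,6,7,8} 105
  if 0:a drops first: 168 orders
  if 1:o drops first: 280 orders
  if 4:u drops first: 56 orders
heap linearizations: 504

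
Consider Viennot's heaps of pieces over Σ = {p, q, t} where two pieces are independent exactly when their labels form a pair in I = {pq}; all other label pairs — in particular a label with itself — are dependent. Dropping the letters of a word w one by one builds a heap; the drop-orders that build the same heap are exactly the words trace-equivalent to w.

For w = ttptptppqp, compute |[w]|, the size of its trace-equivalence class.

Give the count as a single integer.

4

drop 0:t onto floor
drop 1:t onto {0:t}
drop 2:p onto {1:t}
drop 3:t onto {2:p}
drop 4:p onto {3:t}
drop 5:t onto {4:p}
drop 6:p onto {5:t}
drop 7:p onto {6:p}
drop 8:q onto {5:t}
drop 9:p onto {7:p}
ground layer = {0:t}
drop-orders for the pieces not yet dropped (sum over which currently-grounded one goes next):
  1 to go: {8} 1  {9} 1
  2 to go: {7,9} 1  {8,9} 2
  3 to go: {6,7,9} 1  {7,8,9} 3
  4 to go: {6,7,8,9} 4
  5 to go: {5,6,7,8,9} 4
  6 to go: {4,5,6,7,8,9} 4
  7 to go: {3,4,5,6,7,8,9} 4
  8 to go: {2,3,4,5,6,7,8,9} 4
  if 0:t drops first: 4 orders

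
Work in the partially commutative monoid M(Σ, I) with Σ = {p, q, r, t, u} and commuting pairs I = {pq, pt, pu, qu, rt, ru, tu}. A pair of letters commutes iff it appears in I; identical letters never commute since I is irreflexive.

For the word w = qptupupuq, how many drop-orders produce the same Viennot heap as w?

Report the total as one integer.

1680

piece 0:q — minimal
piece 1:p — minimal
piece 2:t rests on {0:q}
piece 3:u — minimal
piece 4:p rests on {1:p}
piece 5:u rests on {3:u}
piece 6:p rests on {4:p}
piece 7:u rests on {5:u}
piece 8:q rests on {2:t}
minimal pieces: {0:q, 1:p, 3:u}
ways to finish when only these pieces remain (= sum over removing one remaining piece with nothing left below it):
  1 left: {6}→1  {7}→1  {8}→1
  2 left: {2,8}→1  {4,6}→1  {5,7}→1  {6,7}→2  {6,8}→2  {7,8}→2
  3 left: {0,2,8}→1  {1,4,6}→1  {2,6,8}→3  {2,7,8}→3  {3,5,7}→1  {4,6,7}→3  {4,6,8}→3  {5,6,7}→3  {5,7,8}→3  {6,7,8}→6
  4 left: {0,2,6,8}→4  {0,2,7,8}→4  {1,4,6,7}→4  {1,4,6,8}→4  {2,4,6,8}→6  {2,5,7,8}→6  {2,6,7,8}→12  {3,5,6,7}→4  {3,5,7,8}→4  {4,5,6,7}→6  {4,6,7,8}→12  {5,6,7,8}→12
  5 left: {0,2,4,6,8}→10  {0,2,5,7,8}→10  {0,2,6,7,8}→20  {1,2,4,6,8}→10  {1,4,5,6,7}→10  {1,4,6,7,8}→20  {2,3,5,7,8}→10  {2,4,6,7,8}→30  {2,5,6,7,8}→30  {3,4,5,6,7}→10  {3,5,6,7,8}→20  {4,5,6,7,8}→30
  6 left: {0,1,2,4,6,8}→20  {0,2,3,5,7,8}→20  {0,2,4,6,7,8}→60  {0,2,5,6,7,8}→60  {1,2,4,6,7,8}→60  {1,3,4,5,6,7}→20  {1,4,5,6,7,8}→60  {2,3,5,6,7,8}→60  {2,4,5,6,7,8}→90  {3,4,5,6,7,8}→60
  7 left: {0,1,2,4,6,7,8}→140  {0,2,3,5,6,7,8}→140  {0,2,4,5,6,7,8}→210  {1,2,4,5,6,7,8}→210  {1,3,4,5,6,7,8}→140  {2,3,4,5,6,7,8}→210
  placing 0:q first → 560 extensions
  placing 1:p first → 560 extensions
  placing 3:u first → 560 extensions
total linear extensions = 1680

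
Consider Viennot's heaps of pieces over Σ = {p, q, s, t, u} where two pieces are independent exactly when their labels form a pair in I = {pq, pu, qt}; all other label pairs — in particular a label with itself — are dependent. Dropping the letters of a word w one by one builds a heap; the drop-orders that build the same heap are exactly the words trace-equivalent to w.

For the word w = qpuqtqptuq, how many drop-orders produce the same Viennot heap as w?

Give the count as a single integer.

35

drop 0:q onto floor
drop 1:p onto floor
drop 2:u onto {0:q}
drop 3:q onto {2:u}
drop 4:t onto {1:p, 2:u}
drop 5:q onto {3:q}
drop 6:p onto {4:t}
drop 7:t onto {6:p}
drop 8:u onto {5:q, 7:t}
drop 9:q onto {8:u}
ground layer = {0:q, 1:p}
drop-orders for the pieces not yet dropped (sum over which currently-grounded one goes next):
  1 to go: {9} 1
  2 to go: {8,9} 1
  3 to go: {5,8,9} 1  {7,8,9} 1
  4 to go: {3,5,8,9} 1  {5,7,8,9} 2  {6,7,8,9} 1
  5 to go: {3,5,7,8,9} 3  {4,6,7,8,9} 1  {5,6,7,8,9} 3
  6 to go: {1,4,6,7,8,9} 1  {3,5,6,7,8,9} 6  {4,5,6,7,8,9} 4
  7 to go: {1,4,5,6,7,8,9} 5  {3,4,5,6,7,8,9} 10
  8 to go: {1,3,4,5,6,7,8,9} 15  {2,3,4,5,6,7,8,9} 10
  if 0:q drops first: 25 orders
  if 1:p drops first: 10 orders
heap linearizations: 35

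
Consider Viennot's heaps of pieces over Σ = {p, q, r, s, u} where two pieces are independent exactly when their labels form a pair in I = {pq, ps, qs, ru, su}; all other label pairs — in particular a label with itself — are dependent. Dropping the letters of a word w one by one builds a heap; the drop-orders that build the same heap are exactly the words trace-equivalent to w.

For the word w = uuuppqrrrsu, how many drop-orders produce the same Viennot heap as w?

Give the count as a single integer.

15

0(u) covers ∅
1(u) covers 0:u
2(u) covers 1:u
3(p) covers 2:u
4(p) covers 3:p
5(q) covers 2:u
6(r) covers 4:p, 5:q
7(r) covers 6:r
8(r) covers 7:r
9(s) covers 8:r
10(u) covers 4:p, 5:q
floor of heap: 0:u
completions by unplaced set U, small U first (add the entries for U minus each lowest piece of U):
  |U|=1: {9}:1  {10}:1
  |U|=2: {8,9}:1  {9,10}:2
  |U|=3: {7,8,9}:1  {8,9,10}:3
  |U|=4: {6,7,8,9}:1  {7,8,9,10}:4
  |U|=5: {6,7,8,9,10}:5
  |U|=6: {4,6,7,8,9,10}:5  {5,6,7,8,9,10}:5
  |U|=7: {3,4,6,7,8,9,10}:5  {4,5,6,7,8,9,10}:10
  |U|=8: {3,4,5,6,7,8,9,10}:15
  |U|=9: {2,3,4,5,6,7,8,9,10}:15
  start at 0(u): 15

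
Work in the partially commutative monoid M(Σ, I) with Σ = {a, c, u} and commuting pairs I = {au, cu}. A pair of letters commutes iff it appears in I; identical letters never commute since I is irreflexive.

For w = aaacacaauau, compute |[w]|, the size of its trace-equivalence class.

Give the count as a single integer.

piece 0:a — minimal
piece 1:a rests on {0:a}
piece 2:a rests on {1:a}
piece 3:c rests on {2:a}
piece 4:a rests on {3:c}
piece 5:c rests on {4:a}
piece 6:a rests on {5:c}
piece 7:a rests on {6:a}
piece 8:u — minimal
piece 9:a rests on {7:a}
piece 10:u rests on {8:u}
minimal pieces: {0:a, 8:u}
ways to finish when only these pieces remain (= sum over removing one remaining piece with nothing left below it):
  1 left: {9}→1  {10}→1
  2 left: {7,9}→1  {8,10}→1  {9,10}→2
  3 left: {6,7,9}→1  {7,9,10}→3  {8,9,10}→3
  4 left: {5,6,7,9}→1  {6,7,9,10}→4  {7,8,9,10}→6
  5 left: {4,5,6,7,9}→1  {5,6,7,9,10}→5  {6,7,8,9,10}→10
  6 left: {3,4,5,6,7,9}→1  {4,5,6,7,9,10}→6  {5,6,7,8,9,10}→15
  7 left: {2,3,4,5,6,7,9}→1  {3,4,5,6,7,9,10}→7  {4,5,6,7,8,9,10}→21
  8 left: {1,2,3,4,5,6,7,9}→1  {2,3,4,5,6,7,9,10}→8  {3,4,5,6,7,8,9,10}→28
  9 left: {0,1,2,3,4,5,6,7,9}→1  {1,2,3,4,5,6,7,9,10}→9  {2,3,4,5,6,7,8,9,10}→36
  placing 0:a first → 45 extensions
  placing 8:u first → 10 extensions
total linear extensions = 55

55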